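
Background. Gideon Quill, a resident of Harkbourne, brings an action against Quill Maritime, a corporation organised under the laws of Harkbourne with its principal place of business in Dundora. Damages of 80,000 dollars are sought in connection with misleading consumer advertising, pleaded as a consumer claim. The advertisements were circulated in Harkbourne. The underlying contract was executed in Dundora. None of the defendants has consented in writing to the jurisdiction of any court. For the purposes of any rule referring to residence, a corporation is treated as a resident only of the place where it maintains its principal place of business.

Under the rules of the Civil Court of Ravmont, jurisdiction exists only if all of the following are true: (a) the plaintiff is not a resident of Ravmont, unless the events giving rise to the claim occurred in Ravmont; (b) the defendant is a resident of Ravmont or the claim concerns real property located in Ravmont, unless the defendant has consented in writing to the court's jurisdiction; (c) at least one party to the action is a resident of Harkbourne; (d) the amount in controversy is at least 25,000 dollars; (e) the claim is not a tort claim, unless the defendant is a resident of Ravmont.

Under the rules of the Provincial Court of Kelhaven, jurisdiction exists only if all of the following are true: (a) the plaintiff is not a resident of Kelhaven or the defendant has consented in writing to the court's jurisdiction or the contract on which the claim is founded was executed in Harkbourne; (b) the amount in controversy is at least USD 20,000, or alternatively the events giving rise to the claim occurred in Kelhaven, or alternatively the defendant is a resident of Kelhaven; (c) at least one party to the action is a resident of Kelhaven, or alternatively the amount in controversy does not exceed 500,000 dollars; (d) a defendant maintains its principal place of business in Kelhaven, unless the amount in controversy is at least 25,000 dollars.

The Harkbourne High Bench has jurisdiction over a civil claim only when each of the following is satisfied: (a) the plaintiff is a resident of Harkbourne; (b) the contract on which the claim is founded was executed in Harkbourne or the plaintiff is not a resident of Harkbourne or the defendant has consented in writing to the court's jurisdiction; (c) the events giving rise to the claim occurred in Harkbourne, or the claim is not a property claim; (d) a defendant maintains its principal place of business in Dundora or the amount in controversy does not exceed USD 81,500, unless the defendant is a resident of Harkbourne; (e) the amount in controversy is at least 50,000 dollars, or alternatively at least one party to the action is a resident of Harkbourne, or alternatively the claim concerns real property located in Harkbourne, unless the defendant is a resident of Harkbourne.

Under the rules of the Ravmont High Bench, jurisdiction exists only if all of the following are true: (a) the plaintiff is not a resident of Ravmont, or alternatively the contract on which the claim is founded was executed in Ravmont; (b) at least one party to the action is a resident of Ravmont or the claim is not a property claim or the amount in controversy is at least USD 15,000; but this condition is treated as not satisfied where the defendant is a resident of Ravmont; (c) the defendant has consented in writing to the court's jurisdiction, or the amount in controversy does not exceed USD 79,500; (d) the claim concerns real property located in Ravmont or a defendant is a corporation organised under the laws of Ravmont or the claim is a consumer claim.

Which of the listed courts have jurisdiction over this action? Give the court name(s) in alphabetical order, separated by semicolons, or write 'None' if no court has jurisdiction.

The Civil Court of Ravmont:
  (a) The plaintiff resides in Harkbourne, which is not Ravmont. Satisfied.
  (b) The defendant resides in Dundora, not Ravmont; the claim does not concern real property — no alternative holds. Nor does the 'unless' clause help: no such written consent has been filed. Not satisfied.
  (c) Gideon Quill resides in Harkbourne. Condition met.
  (d) The amount in controversy is USD 80,000, which meets the $25,000 floor. Condition met.
  (e) The claim is a consumer claim, not a tort claim. Condition met.
  → Not every requirement is met — no jurisdiction.
The Provincial Court of Kelhaven:
  (a) The plaintiff resides in Harkbourne, which is not Kelhaven, so one alternative holds. Condition met.
  (b) The amount in controversy is 80,000 dollars, which meets the USD 20,000 floor, which satisfies one of the alternatives. Met.
  (c) The amount in controversy is $80,000, within the $500,000 ceiling, so one alternative holds. Met.
  (d) The corporate defendant(s) have their principal place of business in Dundora, not Kelhaven. But the amount in controversy is 80,000 dollars, which meets the 25,000 dollars floor, and the 'unless' clause therefore excuses the requirement. Met.
  → Every requirement is satisfied — jurisdiction.
The Harkbourne High Bench:
  (a) The plaintiff resides in Harkbourne. Met.
  (b) The contract was executed in Dundora, not Harkbourne; the plaintiff resides in Harkbourne; no such written consent has been filed — none of the alternatives is met. Fails.
  (c) The operative events occurred in Harkbourne — that alternative is enough. Satisfied.
  (d) Quill Maritime has its principal place of business in Dundora — that alternative is enough. Condition met.
  (e) The amount in controversy is 80,000 dollars, which meets the 50,000 dollars floor, so one alternative holds. Condition met.
  → Not every requirement is met — no jurisdiction.
The Ravmont High Bench:
  (a) The plaintiff resides in Harkbourne, which is not Ravmont, so one alternative holds. Condition met.
  (b) The claim is a consumer claim, not a property claim — that alternative is enough. The exception is not triggered, since the defendant resides in Dundora, not Ravmont. Satisfied.
  (c) No such written consent has been filed; the amount in controversy is 80,000 dollars, above the $79,500 ceiling — none of the alternatives is met. Fails.
  (d) The claim is a consumer claim, which satisfies one of the alternatives. Met.
  → The court lacks jurisdiction.

the Provincial Court of Kelhaven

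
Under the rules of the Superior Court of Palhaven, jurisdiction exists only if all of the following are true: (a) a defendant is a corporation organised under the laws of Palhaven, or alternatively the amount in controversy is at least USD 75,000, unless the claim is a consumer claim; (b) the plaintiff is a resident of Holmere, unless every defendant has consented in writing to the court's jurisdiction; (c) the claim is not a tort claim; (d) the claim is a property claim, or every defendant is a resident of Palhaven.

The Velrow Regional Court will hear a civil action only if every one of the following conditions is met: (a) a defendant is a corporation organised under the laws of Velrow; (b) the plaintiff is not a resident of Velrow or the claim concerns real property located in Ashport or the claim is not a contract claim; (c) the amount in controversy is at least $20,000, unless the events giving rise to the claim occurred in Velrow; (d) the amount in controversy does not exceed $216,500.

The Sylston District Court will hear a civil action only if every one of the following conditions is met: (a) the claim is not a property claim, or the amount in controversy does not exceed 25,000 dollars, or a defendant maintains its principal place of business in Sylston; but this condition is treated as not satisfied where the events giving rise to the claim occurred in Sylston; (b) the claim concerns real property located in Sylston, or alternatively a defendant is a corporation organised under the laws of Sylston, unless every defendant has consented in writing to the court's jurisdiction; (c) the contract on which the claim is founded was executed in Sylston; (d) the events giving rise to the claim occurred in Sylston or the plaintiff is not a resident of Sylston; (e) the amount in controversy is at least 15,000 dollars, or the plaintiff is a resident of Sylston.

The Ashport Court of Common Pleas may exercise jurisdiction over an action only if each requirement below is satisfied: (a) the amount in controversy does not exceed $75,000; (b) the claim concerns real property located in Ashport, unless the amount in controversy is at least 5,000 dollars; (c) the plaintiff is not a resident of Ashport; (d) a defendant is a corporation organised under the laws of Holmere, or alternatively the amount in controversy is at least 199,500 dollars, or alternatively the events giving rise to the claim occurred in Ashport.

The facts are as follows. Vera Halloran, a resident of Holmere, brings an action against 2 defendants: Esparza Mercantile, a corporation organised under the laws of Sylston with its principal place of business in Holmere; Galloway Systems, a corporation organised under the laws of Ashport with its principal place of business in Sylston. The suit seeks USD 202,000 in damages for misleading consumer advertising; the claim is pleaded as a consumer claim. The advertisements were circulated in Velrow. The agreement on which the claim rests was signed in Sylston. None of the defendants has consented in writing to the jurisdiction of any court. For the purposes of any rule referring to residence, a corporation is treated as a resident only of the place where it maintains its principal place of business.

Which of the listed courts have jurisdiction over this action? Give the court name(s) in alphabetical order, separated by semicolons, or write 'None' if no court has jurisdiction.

the Sylston District Court

The Superior Court of Palhaven:
  (a) The amount in controversy is USD 202,000, which meets the USD 75,000 floor, which satisfies one of the alternatives. Condition met.
  (b) The plaintiff resides in Holmere. Met.
  (c) The claim is a consumer claim, not a tort claim. Condition met.
  (d) The claim is a consumer claim, not a property claim; the defendants reside as follows — Esparza Mercantile in Holmere, Galloway Systems in Sylston — not all in Palhaven — none of the alternatives is met. Condition not met.
  → Not every requirement is met — no jurisdiction.
The Velrow Regional Court:
  (a) The corporate defendant(s) are organised in Ashport, Sylston, not Velrow. Fails.
  (b) The plaintiff resides in Holmere, which is not Velrow, so this disjunct is met. Met.
  (c) The amount in controversy is $202,000, which meets the $20,000 floor. Condition met.
  (d) The amount in controversy is $202,000, within the 216,500 dollars ceiling. Satisfied.
  → Not every requirement is met — no jurisdiction.
The Sylston District Court:
  (a) The claim is a consumer claim, not a property claim, so one alternative holds. The carve-out does not apply: the operative events occurred in Velrow, not Sylston. Satisfied.
  (b) Esparza Mercantile is organised under the laws of Sylston — that alternative is enough. Satisfied.
  (c) The contract was executed in Sylston. Satisfied.
  (d) The plaintiff resides in Holmere, which is not Sylston, so this disjunct is met. Met.
  (e) The amount in controversy is 202,000 dollars, which meets the $15,000 floor, so one alternative holds. Condition met.
  → Every requirement is satisfied — jurisdiction.
The Ashport Court of Common Pleas:
  (a) The amount in controversy is $202,000, above the 75,000 dollars ceiling. Condition not met.
  (b) The claim does not concern real property. The proviso rescues it, though: the amount in controversy is 202,000 dollars, which meets the USD 5,000 floor. Met.
  (c) The plaintiff resides in Holmere, which is not Ashport. Satisfied.
  (d) The amount in controversy is USD 202,000, which meets the $199,500 floor, so this disjunct is met. Satisfied.
  → No jurisdiction.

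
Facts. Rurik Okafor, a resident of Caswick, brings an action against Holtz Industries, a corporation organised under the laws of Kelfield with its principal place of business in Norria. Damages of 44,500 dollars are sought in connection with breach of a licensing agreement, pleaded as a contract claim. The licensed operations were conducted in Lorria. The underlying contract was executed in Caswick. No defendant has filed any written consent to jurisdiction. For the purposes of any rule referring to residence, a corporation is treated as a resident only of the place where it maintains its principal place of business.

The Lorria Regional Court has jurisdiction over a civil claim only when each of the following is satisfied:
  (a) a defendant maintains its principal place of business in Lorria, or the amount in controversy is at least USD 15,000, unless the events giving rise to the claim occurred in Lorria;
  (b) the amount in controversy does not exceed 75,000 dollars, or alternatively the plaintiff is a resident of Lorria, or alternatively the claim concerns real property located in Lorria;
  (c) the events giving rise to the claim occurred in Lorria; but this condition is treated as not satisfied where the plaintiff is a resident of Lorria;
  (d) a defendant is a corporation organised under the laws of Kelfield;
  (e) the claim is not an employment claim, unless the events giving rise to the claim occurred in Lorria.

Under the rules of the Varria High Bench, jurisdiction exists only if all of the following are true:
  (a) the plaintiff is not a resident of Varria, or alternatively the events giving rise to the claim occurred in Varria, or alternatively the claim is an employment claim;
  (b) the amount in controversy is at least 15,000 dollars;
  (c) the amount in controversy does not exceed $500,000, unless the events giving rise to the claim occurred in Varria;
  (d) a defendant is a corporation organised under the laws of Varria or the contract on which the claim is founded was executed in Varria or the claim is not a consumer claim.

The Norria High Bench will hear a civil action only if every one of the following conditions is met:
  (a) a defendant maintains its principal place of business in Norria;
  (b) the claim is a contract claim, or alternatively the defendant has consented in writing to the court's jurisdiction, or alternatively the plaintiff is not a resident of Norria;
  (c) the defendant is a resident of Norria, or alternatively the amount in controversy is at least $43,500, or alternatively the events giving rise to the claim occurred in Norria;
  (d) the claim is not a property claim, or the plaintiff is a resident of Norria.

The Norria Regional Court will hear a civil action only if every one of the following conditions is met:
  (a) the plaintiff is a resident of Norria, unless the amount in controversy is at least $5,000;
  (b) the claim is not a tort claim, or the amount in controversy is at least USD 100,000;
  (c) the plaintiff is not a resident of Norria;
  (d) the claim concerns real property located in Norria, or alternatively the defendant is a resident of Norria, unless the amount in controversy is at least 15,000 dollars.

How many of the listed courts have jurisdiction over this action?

4

The Lorria Regional Court:
  (a) The amount in controversy is $44,500, which meets the USD 15,000 floor, so this disjunct is met. Met.
  (b) The amount in controversy is $44,500, within the $75,000 ceiling, which satisfies one of the alternatives. Condition met.
  (c) The operative events occurred in Lorria. And the carve-out is inapplicable — the plaintiff resides in Caswick, not Lorria. Met.
  (d) Holtz Industries is organised under the laws of Kelfield. Satisfied.
  (e) The claim is a contract claim, not an employment claim. Satisfied.
  → Every requirement is satisfied — jurisdiction.
The Varria High Bench:
  (a) The plaintiff resides in Caswick, which is not Varria, so this disjunct is met. Condition met.
  (b) The amount in controversy is USD 44,500, which meets the $15,000 floor. Satisfied.
  (c) The amount in controversy is $44,500, within the $500,000 ceiling. Condition met.
  (d) The claim is a contract claim, not a consumer claim, so one alternative holds. Satisfied.
  → The court has jurisdiction.
The Norria High Bench:
  (a) Holtz Industries has its principal place of business in Norria. Satisfied.
  (b) The claim is a contract claim, which satisfies one of the alternatives. Satisfied.
  (c) The defendant resides in Norria — that alternative is enough. Condition met.
  (d) The claim is a contract claim, not a property claim, so this disjunct is met. Condition met.
  → All conditions met; jurisdiction exists.
The Norria Regional Court:
  (a) The plaintiff resides in Caswick, not Norria. But the amount in controversy is $44,500, which meets the $5,000 floor, and the 'unless' clause therefore excuses the requirement. Condition met.
  (b) The claim is a contract claim, not a tort claim, so this disjunct is met. Met.
  (c) The plaintiff resides in Caswick, which is not Norria. Condition met.
  (d) The defendant resides in Norria — that alternative is enough. Condition met.
  → The court has jurisdiction.
Courts with jurisdiction: the Lorria Regional Court, the Varria High Bench, the Norria High Bench, the Norria Regional Court — 4 in total.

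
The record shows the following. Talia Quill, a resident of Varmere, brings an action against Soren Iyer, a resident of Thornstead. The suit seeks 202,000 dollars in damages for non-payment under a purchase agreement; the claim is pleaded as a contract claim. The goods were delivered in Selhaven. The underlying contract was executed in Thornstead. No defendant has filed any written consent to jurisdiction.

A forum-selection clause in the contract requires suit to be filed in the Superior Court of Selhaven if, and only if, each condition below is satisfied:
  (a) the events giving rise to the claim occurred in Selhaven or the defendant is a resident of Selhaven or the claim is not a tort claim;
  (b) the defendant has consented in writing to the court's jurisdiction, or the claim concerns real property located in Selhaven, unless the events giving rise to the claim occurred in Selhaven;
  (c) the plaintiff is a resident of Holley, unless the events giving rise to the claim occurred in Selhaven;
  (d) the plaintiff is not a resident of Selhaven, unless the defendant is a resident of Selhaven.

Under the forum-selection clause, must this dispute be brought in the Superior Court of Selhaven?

The Superior Court of Selhaven:
  (a) The operative events occurred in Selhaven, which satisfies one of the alternatives. Satisfied.
  (b) No such written consent has been filed; the claim does not concern real property — none of the alternatives is met. But the operative events occurred in Selhaven, and the 'unless' clause therefore excuses the requirement. Condition met.
  (c) The plaintiff resides in Varmere, not Holley. The proviso rescues it, though: the operative events occurred in Selhaven. Condition met.
  (d) The plaintiff resides in Varmere, which is not Selhaven. Met.
  → Forum clause is triggered.

Yes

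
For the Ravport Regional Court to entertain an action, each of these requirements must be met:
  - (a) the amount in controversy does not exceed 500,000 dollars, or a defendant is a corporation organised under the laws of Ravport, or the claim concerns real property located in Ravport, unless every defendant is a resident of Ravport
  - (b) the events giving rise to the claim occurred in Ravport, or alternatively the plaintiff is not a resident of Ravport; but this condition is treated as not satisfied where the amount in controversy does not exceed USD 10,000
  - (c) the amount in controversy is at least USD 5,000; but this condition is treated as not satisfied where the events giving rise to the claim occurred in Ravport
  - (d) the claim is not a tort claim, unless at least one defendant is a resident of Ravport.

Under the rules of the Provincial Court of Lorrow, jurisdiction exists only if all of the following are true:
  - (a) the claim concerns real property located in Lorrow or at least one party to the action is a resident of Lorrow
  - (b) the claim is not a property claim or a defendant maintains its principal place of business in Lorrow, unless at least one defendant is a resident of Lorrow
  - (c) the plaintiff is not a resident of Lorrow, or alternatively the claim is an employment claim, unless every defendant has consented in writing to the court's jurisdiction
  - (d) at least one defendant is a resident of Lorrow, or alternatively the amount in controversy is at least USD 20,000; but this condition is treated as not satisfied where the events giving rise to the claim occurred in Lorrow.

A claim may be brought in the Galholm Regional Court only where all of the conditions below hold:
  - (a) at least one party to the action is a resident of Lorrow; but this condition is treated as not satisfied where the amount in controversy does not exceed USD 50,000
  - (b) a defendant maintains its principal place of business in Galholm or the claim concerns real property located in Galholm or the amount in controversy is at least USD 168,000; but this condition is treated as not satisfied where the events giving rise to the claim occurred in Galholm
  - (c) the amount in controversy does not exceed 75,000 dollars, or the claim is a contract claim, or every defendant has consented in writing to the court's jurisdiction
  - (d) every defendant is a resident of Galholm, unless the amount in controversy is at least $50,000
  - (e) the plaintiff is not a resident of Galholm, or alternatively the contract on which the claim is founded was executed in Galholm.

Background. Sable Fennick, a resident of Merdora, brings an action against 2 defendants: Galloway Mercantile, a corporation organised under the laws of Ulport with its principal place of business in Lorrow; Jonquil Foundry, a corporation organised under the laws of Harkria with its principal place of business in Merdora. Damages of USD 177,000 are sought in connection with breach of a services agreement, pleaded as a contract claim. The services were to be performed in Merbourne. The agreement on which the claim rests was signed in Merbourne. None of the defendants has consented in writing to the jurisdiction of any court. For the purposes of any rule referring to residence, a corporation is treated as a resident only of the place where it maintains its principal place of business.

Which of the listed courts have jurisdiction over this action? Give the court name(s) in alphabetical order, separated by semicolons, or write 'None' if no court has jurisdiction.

the Galholm Regional Court; the Provincial Court of Lorrow; the Ravport Regional Court

The Ravport Regional Court:
  (a) The amount in controversy is 177,000 dollars, within the $500,000 ceiling, which satisfies one of the alternatives. Met.
  (b) The plaintiff resides in Merdora, which is not Ravport — that alternative is enough. The carve-out does not apply: the amount in controversy is USD 177,000, above the USD 10,000 ceiling. Met.
  (c) The amount in controversy is $177,000, which meets the USD 5,000 floor. And the carve-out is inapplicable — the operative events occurred in Merbourne, not Ravport. Condition met.
  (d) The claim is a contract claim, not a tort claim. Condition met.
  → Every requirement is satisfied — jurisdiction.
The Provincial Court of Lorrow:
  (a) Galloway Mercantile resides in Lorrow, which satisfies one of the alternatives. Satisfied.
  (b) The claim is a contract claim, not a property claim — that alternative is enough. Condition met.
  (c) The plaintiff resides in Merdora, which is not Lorrow, so one alternative holds. Met.
  (d) Galloway Mercantile resides in Lorrow, so this disjunct is met. The exception is not triggered, since the operative events occurred in Merbourne, not Lorrow. Satisfied.
  → Jurisdiction lies.
The Galholm Regional Court:
  (a) Galloway Mercantile resides in Lorrow. The carve-out does not apply: the amount in controversy is 177,000 dollars, above the $50,000 ceiling. Condition met.
  (b) The amount in controversy is USD 177,000, which meets the USD 168,000 floor — that alternative is enough. And the carve-out is inapplicable — the operative events occurred in Merbourne, not Galholm. Condition met.
  (c) The claim is a contract claim, which satisfies one of the alternatives. Met.
  (d) The defendants reside as follows — Galloway Mercantile in Lorrow, Jonquil Foundry in Merdora — not all in Galholm. The proviso rescues it, though: the amount in controversy is $177,000, which meets the 50,000 dollars floor. Satisfied.
  (e) The plaintiff resides in Merdora, which is not Galholm, which satisfies one of the alternatives. Met.
  → Every requirement is satisfied — jurisdiction.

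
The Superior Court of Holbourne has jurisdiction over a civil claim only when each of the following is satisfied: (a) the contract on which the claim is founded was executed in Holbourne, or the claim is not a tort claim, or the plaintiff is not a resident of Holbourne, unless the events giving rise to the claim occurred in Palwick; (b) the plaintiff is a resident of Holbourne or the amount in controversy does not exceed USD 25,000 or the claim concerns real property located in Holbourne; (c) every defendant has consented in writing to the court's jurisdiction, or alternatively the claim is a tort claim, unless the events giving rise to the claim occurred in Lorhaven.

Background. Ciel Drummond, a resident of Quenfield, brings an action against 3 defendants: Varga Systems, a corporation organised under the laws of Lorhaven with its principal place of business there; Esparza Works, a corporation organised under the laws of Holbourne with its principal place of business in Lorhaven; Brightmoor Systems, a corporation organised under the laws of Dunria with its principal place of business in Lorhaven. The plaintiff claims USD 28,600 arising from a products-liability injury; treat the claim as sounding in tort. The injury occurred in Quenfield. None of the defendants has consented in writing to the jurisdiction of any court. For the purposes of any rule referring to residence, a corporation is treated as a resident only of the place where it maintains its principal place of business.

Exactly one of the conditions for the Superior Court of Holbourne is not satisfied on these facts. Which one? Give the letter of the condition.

(b)

The Superior Court of Holbourne:
  (a) The plaintiff resides in Quenfield, which is not Holbourne — that alternative is enough. Condition met.
  (b) The plaintiff resides in Quenfield, not Holbourne; the amount in controversy is USD 28,600, above the USD 25,000 ceiling; the claim does not concern real property — every alternative fails. Fails.
  (c) The claim is a tort claim — that alternative is enough. Condition met.
Only condition (b) fails.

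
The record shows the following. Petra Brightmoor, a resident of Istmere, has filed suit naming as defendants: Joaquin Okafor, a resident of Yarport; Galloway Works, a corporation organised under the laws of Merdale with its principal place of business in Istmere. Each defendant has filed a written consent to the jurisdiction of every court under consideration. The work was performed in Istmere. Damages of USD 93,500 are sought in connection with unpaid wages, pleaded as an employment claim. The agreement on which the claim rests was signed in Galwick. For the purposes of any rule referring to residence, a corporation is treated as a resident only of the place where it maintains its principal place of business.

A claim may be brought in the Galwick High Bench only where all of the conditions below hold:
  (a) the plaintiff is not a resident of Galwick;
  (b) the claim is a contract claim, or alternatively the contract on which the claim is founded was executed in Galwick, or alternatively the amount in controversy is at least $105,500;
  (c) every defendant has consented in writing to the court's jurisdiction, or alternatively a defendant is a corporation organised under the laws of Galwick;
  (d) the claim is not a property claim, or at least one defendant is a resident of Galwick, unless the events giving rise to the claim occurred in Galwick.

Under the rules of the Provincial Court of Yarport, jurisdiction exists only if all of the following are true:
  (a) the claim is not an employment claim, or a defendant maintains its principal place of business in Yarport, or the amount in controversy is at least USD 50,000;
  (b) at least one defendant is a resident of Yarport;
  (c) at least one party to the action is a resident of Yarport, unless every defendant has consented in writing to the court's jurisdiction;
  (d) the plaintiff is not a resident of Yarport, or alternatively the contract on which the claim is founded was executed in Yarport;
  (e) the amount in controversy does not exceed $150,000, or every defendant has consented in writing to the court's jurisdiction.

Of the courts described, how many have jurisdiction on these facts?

The Galwick High Bench:
  (a) The plaintiff resides in Istmere, which is not Galwick. Met.
  (b) The contract was executed in Galwick, so one alternative holds. Met.
  (c) Every defendant has filed written consent, so one alternative holds. Satisfied.
  (d) The claim is an employment claim, not a property claim, which satisfies one of the alternatives. Satisfied.
  → Jurisdiction lies.
The Provincial Court of Yarport:
  (a) The amount in controversy is 93,500 dollars, which meets the USD 50,000 floor — that alternative is enough. Condition met.
  (b) Joaquin Okafor resides in Yarport. Condition met.
  (c) Joaquin Okafor resides in Yarport. Condition met.
  (d) The plaintiff resides in Istmere, which is not Yarport, which satisfies one of the alternatives. Condition met.
  (e) The amount in controversy is USD 93,500, within the $150,000 ceiling — that alternative is enough. Condition met.
  → Jurisdiction lies.
Courts with jurisdiction: the Galwick High Bench, the Provincial Court of Yarport — 2 in total.

2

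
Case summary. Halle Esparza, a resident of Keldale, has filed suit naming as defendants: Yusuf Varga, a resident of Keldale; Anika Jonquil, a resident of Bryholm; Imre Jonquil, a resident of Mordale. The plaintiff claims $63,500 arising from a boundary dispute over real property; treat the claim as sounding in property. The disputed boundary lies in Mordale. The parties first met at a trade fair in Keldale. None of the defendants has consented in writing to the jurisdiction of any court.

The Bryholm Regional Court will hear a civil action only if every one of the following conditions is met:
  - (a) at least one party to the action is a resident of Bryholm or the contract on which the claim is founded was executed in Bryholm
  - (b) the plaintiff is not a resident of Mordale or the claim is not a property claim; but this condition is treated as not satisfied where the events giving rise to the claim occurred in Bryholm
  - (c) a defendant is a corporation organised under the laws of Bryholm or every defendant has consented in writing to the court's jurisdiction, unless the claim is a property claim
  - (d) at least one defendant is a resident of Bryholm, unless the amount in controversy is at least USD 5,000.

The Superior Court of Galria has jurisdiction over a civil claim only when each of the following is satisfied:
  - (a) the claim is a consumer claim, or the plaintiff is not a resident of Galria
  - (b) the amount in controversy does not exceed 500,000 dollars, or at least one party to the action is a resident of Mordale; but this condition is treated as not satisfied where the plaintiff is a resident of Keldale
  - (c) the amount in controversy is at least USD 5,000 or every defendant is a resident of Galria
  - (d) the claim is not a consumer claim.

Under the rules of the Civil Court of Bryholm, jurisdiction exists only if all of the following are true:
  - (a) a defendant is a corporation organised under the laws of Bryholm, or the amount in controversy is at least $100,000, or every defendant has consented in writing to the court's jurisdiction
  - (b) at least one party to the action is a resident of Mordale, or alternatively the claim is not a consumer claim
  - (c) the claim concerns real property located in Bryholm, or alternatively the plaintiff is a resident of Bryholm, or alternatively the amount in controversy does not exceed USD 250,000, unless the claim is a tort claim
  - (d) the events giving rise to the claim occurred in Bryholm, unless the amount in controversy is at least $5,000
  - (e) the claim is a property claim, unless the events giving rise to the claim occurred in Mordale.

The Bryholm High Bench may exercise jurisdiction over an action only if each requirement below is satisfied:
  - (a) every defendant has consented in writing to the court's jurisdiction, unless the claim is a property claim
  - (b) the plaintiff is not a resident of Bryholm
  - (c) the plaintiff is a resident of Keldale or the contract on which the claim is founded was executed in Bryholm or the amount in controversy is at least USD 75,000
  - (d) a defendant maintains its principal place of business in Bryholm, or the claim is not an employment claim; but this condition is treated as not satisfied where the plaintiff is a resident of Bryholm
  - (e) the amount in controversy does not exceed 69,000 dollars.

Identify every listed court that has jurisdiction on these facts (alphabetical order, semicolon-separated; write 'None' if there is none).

the Bryholm High Bench; the Bryholm Regional Court

The Bryholm Regional Court:
  (a) Anika Jonquil resides in Bryholm — that alternative is enough. Condition met.
  (b) The plaintiff resides in Keldale, which is not Mordale, so one alternative holds. The carve-out does not apply: the operative events occurred in Mordale, not Bryholm. Met.
  (c) No defendant is a corporation; no such written consent has been filed — none of the alternatives is met. But the claim is a property claim, and the 'unless' clause therefore excuses the requirement. Satisfied.
  (d) Anika Jonquil resides in Bryholm. Met.
  → Jurisdiction lies.
The Superior Court of Galria:
  (a) The plaintiff resides in Keldale, which is not Galria — that alternative is enough. Condition met.
  (b) The amount in controversy is 63,500 dollars, within the $500,000 ceiling, which satisfies one of the alternatives. But the carve-out bites: the plaintiff resides in Keldale. Fails.
  (c) The amount in controversy is USD 63,500, which meets the USD 5,000 floor, which satisfies one of the alternatives. Met.
  (d) The claim is a property claim, not a consumer claim. Met.
  → No jurisdiction.
The Civil Court of Bryholm:
  (a) No defendant is a corporation; the amount in controversy is 63,500 dollars, below the $100,000 floor; no such written consent has been filed — no alternative holds. Not met.
  (b) Imre Jonquil resides in Mordale, so this disjunct is met. Condition met.
  (c) The amount in controversy is 63,500 dollars, within the $250,000 ceiling, so this disjunct is met. Met.
  (d) The operative events occurred in Mordale, not Bryholm. However, the amount in controversy is $63,500, which meets the USD 5,000 floor, so the 'unless' proviso supplies this condition. Condition met.
  (e) The claim is a property claim. Satisfied.
  → At least one condition fails; no jurisdiction.
The Bryholm High Bench:
  (a) No such written consent has been filed. However, the claim is a property claim, so the 'unless' proviso supplies this condition. Condition met.
  (b) The plaintiff resides in Keldale, which is not Bryholm. Satisfied.
  (c) The plaintiff resides in Keldale, so this disjunct is met. Satisfied.
  (d) The claim is a property claim, not an employment claim, which satisfies one of the alternatives. And the carve-out is inapplicable — the plaintiff resides in Keldale, not Bryholm. Satisfied.
  (e) The amount in controversy is USD 63,500, within the 69,000 dollars ceiling. Condition met.
  → All conditions met; jurisdiction exists.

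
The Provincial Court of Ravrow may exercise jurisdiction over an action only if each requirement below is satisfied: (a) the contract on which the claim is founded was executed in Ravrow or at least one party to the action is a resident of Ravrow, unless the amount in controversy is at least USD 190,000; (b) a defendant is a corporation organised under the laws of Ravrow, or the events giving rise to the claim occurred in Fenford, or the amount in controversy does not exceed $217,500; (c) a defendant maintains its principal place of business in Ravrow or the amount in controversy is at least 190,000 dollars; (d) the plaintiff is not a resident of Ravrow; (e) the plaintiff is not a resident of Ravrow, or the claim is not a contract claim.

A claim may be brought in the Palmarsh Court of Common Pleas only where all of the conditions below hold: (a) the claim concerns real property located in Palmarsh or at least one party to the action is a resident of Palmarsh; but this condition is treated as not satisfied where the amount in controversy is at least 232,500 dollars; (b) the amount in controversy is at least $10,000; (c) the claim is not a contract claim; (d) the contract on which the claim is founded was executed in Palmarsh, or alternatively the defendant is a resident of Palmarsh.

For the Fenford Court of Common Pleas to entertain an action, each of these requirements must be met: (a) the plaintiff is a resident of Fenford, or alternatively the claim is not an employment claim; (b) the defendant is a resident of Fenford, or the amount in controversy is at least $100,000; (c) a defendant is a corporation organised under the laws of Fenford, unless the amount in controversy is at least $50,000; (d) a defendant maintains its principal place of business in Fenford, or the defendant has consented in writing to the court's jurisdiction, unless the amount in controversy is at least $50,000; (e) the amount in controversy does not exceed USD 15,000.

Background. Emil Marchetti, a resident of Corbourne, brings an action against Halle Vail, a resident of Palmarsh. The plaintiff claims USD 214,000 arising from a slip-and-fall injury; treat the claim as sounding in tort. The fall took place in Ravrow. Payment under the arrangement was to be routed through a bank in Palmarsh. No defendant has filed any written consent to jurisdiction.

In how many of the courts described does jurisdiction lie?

2

The Provincial Court of Ravrow:
  (a) No contract (and hence no place of execution) is alleged; no party resides in Ravrow — no alternative holds. However, the amount in controversy is $214,000, which meets the USD 190,000 floor, so the 'unless' proviso supplies this condition. Met.
  (b) The amount in controversy is 214,000 dollars, within the 217,500 dollars ceiling, so one alternative holds. Satisfied.
  (c) The amount in controversy is 214,000 dollars, which meets the 190,000 dollars floor, which satisfies one of the alternatives. Satisfied.
  (d) The plaintiff resides in Corbourne, which is not Ravrow. Condition met.
  (e) The plaintiff resides in Corbourne, which is not Ravrow, which satisfies one of the alternatives. Condition met.
  → The court has jurisdiction.
The Palmarsh Court of Common Pleas:
  (a) Halle Vail resides in Palmarsh, which satisfies one of the alternatives. And the carve-out is inapplicable — the amount in controversy is USD 214,000, below the 232,500 dollars floor. Met.
  (b) The amount in controversy is 214,000 dollars, which meets the 10,000 dollars floor. Satisfied.
  (c) The claim is a tort claim, not a contract claim. Condition met.
  (d) The defendant resides in Palmarsh, so one alternative holds. Met.
  → The court has jurisdiction.
The Fenford Court of Common Pleas:
  (a) The claim is a tort claim, not an employment claim, so one alternative holds. Condition met.
  (b) The amount in controversy is 214,000 dollars, which meets the USD 100,000 floor — that alternative is enough. Satisfied.
  (c) No defendant is a corporation. However, the amount in controversy is 214,000 dollars, which meets the 50,000 dollars floor, so the 'unless' proviso supplies this condition. Condition met.
  (d) No defendant is a corporation; no such written consent has been filed — none of the alternatives is met. The proviso rescues it, though: the amount in controversy is 214,000 dollars, which meets the USD 50,000 floor. Condition met.
  (e) The amount in controversy is $214,000, above the 15,000 dollars ceiling. Not satisfied.
  → The court lacks jurisdiction.
Courts with jurisdiction: the Provincial Court of Ravrow, the Palmarsh Court of Common Pleas — 2 in total.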